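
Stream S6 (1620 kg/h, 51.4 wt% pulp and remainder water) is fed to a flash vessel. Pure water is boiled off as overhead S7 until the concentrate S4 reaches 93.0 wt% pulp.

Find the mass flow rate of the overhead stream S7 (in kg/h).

724.6 kg/h

pulp is conserved: 1620×0.514 = 832.68 kg/h all reports to the concentrate.
Concentrate = 832.68/(target fraction) = 895.35 kg/h.
Overhead = 1620 − 895.35 = 724.65 kg/h.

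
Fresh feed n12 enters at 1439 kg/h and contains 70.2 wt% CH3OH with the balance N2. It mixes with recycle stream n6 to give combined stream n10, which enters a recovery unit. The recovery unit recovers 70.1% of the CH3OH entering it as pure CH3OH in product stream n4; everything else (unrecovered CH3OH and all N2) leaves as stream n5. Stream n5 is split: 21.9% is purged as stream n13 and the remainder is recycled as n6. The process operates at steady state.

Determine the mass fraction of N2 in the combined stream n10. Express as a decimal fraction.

0.5977

N2 enters only via n12 and leaves only via the purge: 1439×0.298 = 0.219×(N2 in n5), and the recovery unit passes all N2, so N2 in n10 = N2 in n5 = 1958.1 kg/h.
CH3OH in n10: m_A = 1439×0.702 + (1−0.219)·(1−0.701)·m_A, so m_A = 1010.2/0.7665 = 1317.9 kg/h.
n10 = 1317.9 + 1958.1 = 3276 kg/h.
N2 fraction in n10 = 1958.1/3276 = 0.5977.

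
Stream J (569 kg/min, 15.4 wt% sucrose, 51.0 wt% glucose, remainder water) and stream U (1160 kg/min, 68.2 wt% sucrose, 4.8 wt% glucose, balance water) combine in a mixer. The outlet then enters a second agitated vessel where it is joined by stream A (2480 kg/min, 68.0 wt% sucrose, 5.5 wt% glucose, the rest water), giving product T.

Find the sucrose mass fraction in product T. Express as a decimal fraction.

0.609

Overall, product flow = 4209 kg/min.
sucrose in = 569×0.154 + 1160×0.682 + 2480×0.680 = 2565.1 kg/min.
sucrose fraction in T = 0.609.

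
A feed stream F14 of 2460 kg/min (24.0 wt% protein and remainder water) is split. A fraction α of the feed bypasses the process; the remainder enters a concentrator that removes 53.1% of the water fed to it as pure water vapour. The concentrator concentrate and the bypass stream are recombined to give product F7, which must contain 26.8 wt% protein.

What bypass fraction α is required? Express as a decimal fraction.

0.741

All 2460×0.240 = 590.4 kg/min of protein reaches F7, so F7 = 590.4/0.268 = 2203 kg/min and vapour = 257.01 kg/min.
The evaporator receives (1−α)·2460 of feed at 0.760 water and removes 0.531 of that water:
0.531×0.760×(1−α)×2460 = 257.01
(1−α) = 257.01/992.76 = 0.2589;  α = 0.7411.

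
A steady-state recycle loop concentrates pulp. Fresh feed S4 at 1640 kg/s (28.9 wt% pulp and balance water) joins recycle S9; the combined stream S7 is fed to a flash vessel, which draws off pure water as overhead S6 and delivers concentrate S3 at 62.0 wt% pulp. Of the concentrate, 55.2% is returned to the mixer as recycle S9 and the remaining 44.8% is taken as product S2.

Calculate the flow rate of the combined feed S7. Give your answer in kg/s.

2582 kg/s

Overall pulp balance (none leaves overhead): pulp in fresh feed = pulp in product, i.e. 1640×0.289 = (1−0.552)·S3·0.620.
S3 = 473.96/(0.620×0.448) = 1706.4 kg/s.
Recycle S9 = 0.552×1706.4 = 941.91 kg/s.
Combined feed S7 = 1640 + 941.91 = 2581.9 kg/s.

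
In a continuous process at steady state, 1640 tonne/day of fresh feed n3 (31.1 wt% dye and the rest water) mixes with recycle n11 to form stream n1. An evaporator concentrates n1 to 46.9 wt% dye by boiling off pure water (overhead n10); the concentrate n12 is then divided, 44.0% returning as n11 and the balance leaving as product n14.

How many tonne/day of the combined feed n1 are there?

2494 tonne/day

Overall dye balance (none leaves overhead): dye in fresh feed = dye in product, i.e. 1640×0.311 = (1−0.440)·n12·0.469.
n12 = 510.04/(0.469×0.560) = 1942 tonne/day.
Recycle n11 = 0.440×1942 = 854.47 tonne/day.
Combined feed n1 = 1640 + 854.47 = 2494.5 tonne/day.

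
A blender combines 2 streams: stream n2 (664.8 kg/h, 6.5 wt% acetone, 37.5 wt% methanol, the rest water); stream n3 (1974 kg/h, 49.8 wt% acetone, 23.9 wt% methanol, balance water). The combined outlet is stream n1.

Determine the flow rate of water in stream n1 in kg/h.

891.5 kg/h

water out = water in = 664.8×0.560 + 1974×0.263 = 891.45 kg/h.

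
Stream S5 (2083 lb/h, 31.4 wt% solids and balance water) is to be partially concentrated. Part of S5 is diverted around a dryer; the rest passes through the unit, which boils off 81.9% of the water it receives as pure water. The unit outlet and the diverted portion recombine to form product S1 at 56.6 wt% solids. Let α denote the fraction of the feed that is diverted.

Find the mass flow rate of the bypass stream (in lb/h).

432.3 lb/h

All 2083×0.314 = 654.06 lb/h of solids reaches S1, so S1 = 654.06/0.566 = 1155.6 lb/h and vapour = 927.41 lb/h.
The evaporator receives (1−α)·2083 of feed at 0.686 water and removes 0.819 of that water:
0.819×0.686×(1−α)×2083 = 927.41
(1−α) = 927.41/1170.3 = 0.7925;  α = 0.2075.
Bypass flow = 0.2075×2083 = 432.31 lb/h.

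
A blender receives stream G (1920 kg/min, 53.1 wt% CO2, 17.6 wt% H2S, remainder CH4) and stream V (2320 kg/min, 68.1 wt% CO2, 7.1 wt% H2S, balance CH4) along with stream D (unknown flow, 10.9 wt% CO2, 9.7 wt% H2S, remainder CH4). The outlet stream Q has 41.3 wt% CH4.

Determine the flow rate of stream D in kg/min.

1609 kg/min

Let D be the unknown flow. Total out = 4240 + D.
CH4 balance: 1137.9 + 0.794·D = 0.413·(4240 + D)
(0.794 − 0.413)·D = 0.413×4240 − 1137.9 = 613.2
D = 613.2 / 0.381 = 1609.4 kg/min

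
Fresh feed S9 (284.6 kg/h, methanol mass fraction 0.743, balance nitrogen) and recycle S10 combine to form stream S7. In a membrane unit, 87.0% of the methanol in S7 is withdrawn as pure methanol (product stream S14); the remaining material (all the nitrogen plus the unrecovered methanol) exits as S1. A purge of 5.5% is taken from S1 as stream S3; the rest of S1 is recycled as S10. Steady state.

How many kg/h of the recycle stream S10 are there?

1286 kg/h

nitrogen enters only via S9 and leaves only via the purge: 284.6×0.257 = 0.055×(nitrogen in S1), and the membrane unit passes all nitrogen, so nitrogen in S7 = nitrogen in S1 = 1329.9 kg/h.
methanol in S7: m_A = 284.6×0.743 + (1−0.055)·(1−0.870)·m_A, so m_A = 211.46/0.8771 = 241.07 kg/h.
S1 = (1−0.870)×241.07 + 1329.9 = 1361.2 kg/h.
Recycle S10 = (1−0.055)×1361.2 = 1286.3 kg/h.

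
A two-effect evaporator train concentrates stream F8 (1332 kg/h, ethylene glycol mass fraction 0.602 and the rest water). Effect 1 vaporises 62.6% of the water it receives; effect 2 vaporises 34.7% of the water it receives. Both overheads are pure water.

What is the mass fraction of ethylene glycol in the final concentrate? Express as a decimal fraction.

water in feed = 1332×0.398 = 530.14 kg/h.
After stage 1: water left = (1−0.626)×530.14 = 198.27; stream total = 1000.1 kg/h.
After stage 2: water left = (1−0.347)×198.27 = 129.47; final concentrate = 931.33 kg/h.
ethylene glycol fraction = 801.86/931.33 = 0.861.

0.861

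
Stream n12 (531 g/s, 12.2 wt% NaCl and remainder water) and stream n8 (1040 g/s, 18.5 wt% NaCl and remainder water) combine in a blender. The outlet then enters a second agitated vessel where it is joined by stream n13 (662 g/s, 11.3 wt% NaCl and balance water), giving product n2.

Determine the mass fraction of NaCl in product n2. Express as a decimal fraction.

Overall, product flow = 2233 g/s.
NaCl in = 531×0.122 + 1040×0.185 + 662×0.113 = 331.99 g/s.
NaCl fraction in n2 = 0.1487.

0.1487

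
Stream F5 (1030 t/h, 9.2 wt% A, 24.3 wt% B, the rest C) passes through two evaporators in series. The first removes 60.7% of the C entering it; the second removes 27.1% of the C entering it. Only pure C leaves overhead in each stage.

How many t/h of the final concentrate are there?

541.3 t/h

C in feed = 1030×0.665 = 684.95 t/h.
After stage 1: C left = (1−0.607)×684.95 = 269.19; stream total = 614.24 t/h.
After stage 2: C left = (1−0.271)×269.19 = 196.24; final concentrate = 541.29 t/h.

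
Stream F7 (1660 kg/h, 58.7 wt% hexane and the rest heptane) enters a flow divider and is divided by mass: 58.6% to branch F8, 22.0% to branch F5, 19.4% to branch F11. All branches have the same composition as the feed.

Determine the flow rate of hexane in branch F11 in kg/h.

Branch F11 total = 0.194×1660 = 322.04 kg/h.
hexane in F11 = 0.587×322.04 = 189.04 kg/h.

189 kg/h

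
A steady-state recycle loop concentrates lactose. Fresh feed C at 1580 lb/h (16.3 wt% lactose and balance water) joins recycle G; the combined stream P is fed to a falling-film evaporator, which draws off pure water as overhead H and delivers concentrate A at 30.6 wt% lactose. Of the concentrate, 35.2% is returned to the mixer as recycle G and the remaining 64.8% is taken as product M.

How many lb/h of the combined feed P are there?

2037 lb/h

Overall lactose balance (none leaves overhead): lactose in fresh feed = lactose in product, i.e. 1580×0.163 = (1−0.352)·A·0.306.
A = 257.54/(0.306×0.648) = 1298.8 lb/h.
Recycle G = 0.352×1298.8 = 457.18 lb/h.
Combined feed P = 1580 + 457.18 = 2037.2 lb/h.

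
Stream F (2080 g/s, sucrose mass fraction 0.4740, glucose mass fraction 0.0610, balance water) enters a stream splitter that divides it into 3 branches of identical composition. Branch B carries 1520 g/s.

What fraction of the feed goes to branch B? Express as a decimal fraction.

Fraction to B = 1520/2080 = 0.7308.

0.731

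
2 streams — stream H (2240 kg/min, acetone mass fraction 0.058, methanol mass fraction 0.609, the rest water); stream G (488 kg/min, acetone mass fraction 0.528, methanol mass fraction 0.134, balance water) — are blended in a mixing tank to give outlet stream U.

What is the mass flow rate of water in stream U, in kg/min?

910.9 kg/min

water out = water in = 2240×0.333 + 488×0.338 = 910.86 kg/min.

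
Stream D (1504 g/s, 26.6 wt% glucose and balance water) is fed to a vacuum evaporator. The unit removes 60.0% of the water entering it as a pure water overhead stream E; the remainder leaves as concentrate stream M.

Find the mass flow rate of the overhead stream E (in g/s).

662.4 g/s

water entering = 1504×0.734 = 1103.9 g/s; overhead removed = 0.600×1103.9 = 662.36 g/s.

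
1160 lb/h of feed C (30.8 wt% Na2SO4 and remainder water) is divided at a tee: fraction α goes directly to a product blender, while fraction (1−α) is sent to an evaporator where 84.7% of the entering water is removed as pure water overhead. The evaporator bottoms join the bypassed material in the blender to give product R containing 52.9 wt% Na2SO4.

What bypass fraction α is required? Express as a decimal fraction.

0.287

All 1160×0.308 = 357.28 lb/h of Na2SO4 reaches R, so R = 357.28/0.529 = 675.39 lb/h and vapour = 484.61 lb/h.
The evaporator receives (1−α)·1160 of feed at 0.692 water and removes 0.847 of that water:
0.847×0.692×(1−α)×1160 = 484.61
(1−α) = 484.61/679.9 = 0.7128;  α = 0.2872.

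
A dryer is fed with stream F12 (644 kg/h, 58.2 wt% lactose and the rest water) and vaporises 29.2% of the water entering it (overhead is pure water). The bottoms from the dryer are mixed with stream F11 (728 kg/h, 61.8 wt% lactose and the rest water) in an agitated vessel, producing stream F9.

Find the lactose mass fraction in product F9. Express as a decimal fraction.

Vapour removed = 0.292×0.418×644 = 78.604 kg/h; concentrate = 565.4 kg/h.
lactose reaching the mixer = 374.81 (from concentrate) + 728×0.618 = 824.71 kg/h.
Product flow = 565.4 + 728 = 1293.4 kg/h; lactose fraction = 0.6376.

0.6376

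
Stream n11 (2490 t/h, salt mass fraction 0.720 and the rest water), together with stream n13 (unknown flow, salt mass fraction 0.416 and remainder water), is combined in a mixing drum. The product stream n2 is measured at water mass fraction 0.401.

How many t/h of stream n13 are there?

1646 t/h

Let n13 be the unknown flow. Total out = 2490 + n13.
water balance: 697.2 + 0.584·n13 = 0.401·(2490 + n13)
(0.584 − 0.401)·n13 = 0.401×2490 − 697.2 = 301.29
n13 = 301.29 / 0.183 = 1646.4 t/h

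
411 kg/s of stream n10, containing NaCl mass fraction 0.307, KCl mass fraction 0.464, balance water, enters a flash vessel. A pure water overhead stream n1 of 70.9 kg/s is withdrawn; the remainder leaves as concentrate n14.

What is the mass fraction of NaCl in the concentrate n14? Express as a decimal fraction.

NaCl is not removed: 411×0.307 = 126.18 kg/s of NaCl enters n14.
Concentrate = 411 − 70.9 = 340.1 kg/s.
Mass fraction = 126.18/340.1 = 0.371.

0.371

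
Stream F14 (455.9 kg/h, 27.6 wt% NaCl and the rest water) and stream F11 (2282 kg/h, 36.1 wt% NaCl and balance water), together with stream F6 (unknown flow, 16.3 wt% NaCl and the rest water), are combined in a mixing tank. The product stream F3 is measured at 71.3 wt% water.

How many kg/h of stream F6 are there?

Let F6 be the unknown flow. Total out = 2737.9 + F6.
water balance: 1788.3 + 0.837·F6 = 0.713·(2737.9 + F6)
(0.837 − 0.713)·F6 = 0.713×2737.9 − 1788.3 = 163.85
F6 = 163.85 / 0.124 = 1321.4 kg/h

1321 kg/h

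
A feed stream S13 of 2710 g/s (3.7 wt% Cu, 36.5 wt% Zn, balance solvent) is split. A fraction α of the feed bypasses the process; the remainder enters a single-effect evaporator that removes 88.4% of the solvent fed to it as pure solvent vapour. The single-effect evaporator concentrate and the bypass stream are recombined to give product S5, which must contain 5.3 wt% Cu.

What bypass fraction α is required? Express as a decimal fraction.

0.429

All 2710×0.037 = 100.27 g/s of Cu reaches S5, so S5 = 100.27/0.053 = 1891.9 g/s and vapour = 818.11 g/s.
The evaporator receives (1−α)·2710 of feed at 0.598 solvent and removes 0.884 of that solvent:
0.884×0.598×(1−α)×2710 = 818.11
(1−α) = 818.11/1432.6 = 0.5711;  α = 0.4289.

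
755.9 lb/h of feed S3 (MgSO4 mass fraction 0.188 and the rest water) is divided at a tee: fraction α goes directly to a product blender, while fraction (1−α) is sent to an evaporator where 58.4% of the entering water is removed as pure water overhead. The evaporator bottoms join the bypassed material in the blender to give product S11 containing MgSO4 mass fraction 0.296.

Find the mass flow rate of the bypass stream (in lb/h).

174.3 lb/h

All 755.9×0.188 = 142.11 lb/h of MgSO4 reaches S11, so S11 = 142.11/0.296 = 480.1 lb/h and vapour = 275.8 lb/h.
The evaporator receives (1−α)·755.9 of feed at 0.812 water and removes 0.584 of that water:
0.584×0.812×(1−α)×755.9 = 275.8
(1−α) = 275.8/358.45 = 0.7694;  α = 0.2306.
Bypass flow = 0.2306×755.9 = 174.3 lb/h.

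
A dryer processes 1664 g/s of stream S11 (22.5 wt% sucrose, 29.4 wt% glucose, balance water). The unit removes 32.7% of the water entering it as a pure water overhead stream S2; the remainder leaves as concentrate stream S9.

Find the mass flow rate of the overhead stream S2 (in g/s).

261.7 g/s

water entering = 1664×0.481 = 800.38 g/s; overhead removed = 0.327×800.38 = 261.73 g/s.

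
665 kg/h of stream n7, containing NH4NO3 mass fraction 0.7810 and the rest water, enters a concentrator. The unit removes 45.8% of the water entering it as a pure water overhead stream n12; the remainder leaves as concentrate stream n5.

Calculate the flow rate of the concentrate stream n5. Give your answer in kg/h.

water entering = 665×0.219 = 145.63 kg/h; overhead removed = 0.458×145.63 = 66.701 kg/h.
Concentrate = 665 − 66.701 = 598.3 kg/h.

598.3 kg/h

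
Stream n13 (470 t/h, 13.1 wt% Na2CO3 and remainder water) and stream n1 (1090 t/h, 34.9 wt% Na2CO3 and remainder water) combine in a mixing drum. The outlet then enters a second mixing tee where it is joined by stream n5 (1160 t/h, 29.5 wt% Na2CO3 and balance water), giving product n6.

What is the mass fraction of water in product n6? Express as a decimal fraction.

0.712

Overall, product flow = 2720 t/h.
water in = 470×0.869 + 1090×0.651 + 1160×0.705 = 1935.8 t/h.
water fraction in n6 = 0.712.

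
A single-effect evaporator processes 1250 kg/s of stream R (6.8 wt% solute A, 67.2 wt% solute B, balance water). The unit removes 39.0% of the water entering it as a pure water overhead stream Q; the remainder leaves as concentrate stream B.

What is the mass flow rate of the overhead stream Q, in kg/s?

water entering = 1250×0.260 = 325 kg/s; overhead removed = 0.390×325 = 126.75 kg/s.

126.8 kg/s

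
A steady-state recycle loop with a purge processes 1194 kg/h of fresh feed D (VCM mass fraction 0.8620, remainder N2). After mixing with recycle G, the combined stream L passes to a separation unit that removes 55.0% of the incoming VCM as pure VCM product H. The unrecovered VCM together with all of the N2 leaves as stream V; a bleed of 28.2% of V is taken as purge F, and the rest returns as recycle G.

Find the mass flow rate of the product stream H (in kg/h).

836.3 kg/h

VCM in L: m_A = 1194×0.862 + (1−0.282)·(1−0.550)·m_A, so m_A = 1029.2/0.6769 = 1520.5 kg/h.
Product H = 0.550×1520.5 = 836.28 kg/h.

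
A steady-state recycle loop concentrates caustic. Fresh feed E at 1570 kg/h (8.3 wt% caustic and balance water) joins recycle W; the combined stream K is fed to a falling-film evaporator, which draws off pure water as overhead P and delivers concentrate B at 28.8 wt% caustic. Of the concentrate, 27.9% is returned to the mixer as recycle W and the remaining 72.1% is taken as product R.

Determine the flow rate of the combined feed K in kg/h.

1745 kg/h

Overall caustic balance (none leaves overhead): caustic in fresh feed = caustic in product, i.e. 1570×0.083 = (1−0.279)·B·0.288.
B = 130.31/(0.288×0.721) = 627.55 kg/h.
Recycle W = 0.279×627.55 = 175.09 kg/h.
Combined feed K = 1570 + 175.09 = 1745.1 kg/h.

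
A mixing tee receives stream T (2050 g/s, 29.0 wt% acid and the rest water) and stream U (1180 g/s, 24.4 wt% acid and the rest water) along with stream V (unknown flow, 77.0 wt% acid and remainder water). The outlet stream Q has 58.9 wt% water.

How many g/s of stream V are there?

1240 g/s

Let V be the unknown flow. Total out = 3230 + V.
water balance: 2347.6 + 0.230·V = 0.589·(3230 + V)
(0.230 − 0.589)·V = 0.589×3230 − 2347.6 = -445.11
V = -445.11 / -0.359 = 1239.9 g/s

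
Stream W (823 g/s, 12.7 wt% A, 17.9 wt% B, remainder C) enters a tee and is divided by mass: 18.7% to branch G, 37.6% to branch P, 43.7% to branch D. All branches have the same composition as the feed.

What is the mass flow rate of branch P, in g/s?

Branch P flow = 0.376×823 = 309.45 g/s.

309.4 g/s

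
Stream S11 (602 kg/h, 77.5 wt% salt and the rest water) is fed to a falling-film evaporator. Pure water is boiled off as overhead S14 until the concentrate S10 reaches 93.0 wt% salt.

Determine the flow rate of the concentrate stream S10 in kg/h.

501.7 kg/h

salt is conserved: 602×0.775 = 466.55 kg/h all reports to the concentrate.
Concentrate = 466.55/(target fraction) = 501.67 kg/h.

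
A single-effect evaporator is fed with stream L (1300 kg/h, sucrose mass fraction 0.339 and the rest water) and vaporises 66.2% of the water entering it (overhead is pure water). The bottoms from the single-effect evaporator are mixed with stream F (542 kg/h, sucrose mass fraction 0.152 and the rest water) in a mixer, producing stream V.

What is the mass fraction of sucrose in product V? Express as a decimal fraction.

Vapour removed = 0.662×0.661×1300 = 568.86 kg/h; concentrate = 731.14 kg/h.
sucrose reaching the mixer = 440.7 (from concentrate) + 542×0.152 = 523.08 kg/h.
Product flow = 731.14 + 542 = 1273.1 kg/h; sucrose fraction = 0.411.

0.411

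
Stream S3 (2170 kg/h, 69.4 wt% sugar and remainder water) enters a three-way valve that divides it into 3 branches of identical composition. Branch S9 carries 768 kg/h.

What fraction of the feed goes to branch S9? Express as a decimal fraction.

Fraction to S9 = 768/2170 = 0.3539.

0.354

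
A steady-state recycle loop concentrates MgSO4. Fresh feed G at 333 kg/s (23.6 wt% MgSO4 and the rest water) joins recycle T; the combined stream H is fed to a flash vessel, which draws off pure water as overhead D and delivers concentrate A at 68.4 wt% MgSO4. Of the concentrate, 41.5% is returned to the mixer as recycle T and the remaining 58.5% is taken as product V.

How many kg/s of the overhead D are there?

Overall MgSO4 balance (none leaves overhead): MgSO4 in fresh feed = MgSO4 in product, i.e. 333×0.236 = (1−0.415)·A·0.684.
A = 78.588/(0.684×0.585) = 196.4 kg/s.
Recycle T = 0.415×196.4 = 81.507 kg/s.
Combined feed H = 333 + 81.507 = 414.51 kg/s.
Overhead D = H − A = 414.51 − 196.4 = 218.11 kg/s.

218.1 kg/s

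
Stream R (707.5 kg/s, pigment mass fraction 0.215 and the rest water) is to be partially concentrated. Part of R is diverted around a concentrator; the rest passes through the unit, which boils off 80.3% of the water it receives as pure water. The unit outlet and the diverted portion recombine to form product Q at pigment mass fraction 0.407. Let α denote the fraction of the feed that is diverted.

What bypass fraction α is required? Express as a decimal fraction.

All 707.5×0.215 = 152.11 kg/s of pigment reaches Q, so Q = 152.11/0.407 = 373.74 kg/s and vapour = 333.76 kg/s.
The evaporator receives (1−α)·707.5 of feed at 0.785 water and removes 0.803 of that water:
0.803×0.785×(1−α)×707.5 = 333.76
(1−α) = 333.76/445.98 = 0.7484;  α = 0.2516.

0.252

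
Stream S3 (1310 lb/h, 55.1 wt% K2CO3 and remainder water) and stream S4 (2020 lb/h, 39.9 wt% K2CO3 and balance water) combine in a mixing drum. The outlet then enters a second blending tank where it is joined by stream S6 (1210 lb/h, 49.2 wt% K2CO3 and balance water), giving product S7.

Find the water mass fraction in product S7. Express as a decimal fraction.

0.532

Overall, product flow = 4540 lb/h.
water in = 1310×0.449 + 2020×0.601 + 1210×0.508 = 2416.9 lb/h.
water fraction in S7 = 0.532.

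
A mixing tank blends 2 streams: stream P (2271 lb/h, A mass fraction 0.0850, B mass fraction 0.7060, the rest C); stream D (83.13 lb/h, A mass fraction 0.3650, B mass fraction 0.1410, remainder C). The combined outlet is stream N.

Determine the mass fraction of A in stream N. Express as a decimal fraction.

Total flow out = 2271 + 83.13 = 2354.1 lb/h.
A in = 2271×0.085 + 83.13×0.365 = 223.38 lb/h.
A mass fraction in N = 223.38/2354.1 = 0.0949.

0.0949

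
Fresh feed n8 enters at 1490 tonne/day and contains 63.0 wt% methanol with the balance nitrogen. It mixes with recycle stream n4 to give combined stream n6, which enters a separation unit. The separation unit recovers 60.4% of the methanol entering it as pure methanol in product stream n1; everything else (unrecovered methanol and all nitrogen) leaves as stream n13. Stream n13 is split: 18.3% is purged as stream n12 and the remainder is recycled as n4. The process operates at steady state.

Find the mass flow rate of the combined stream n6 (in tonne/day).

4400 tonne/day

nitrogen enters only via n8 and leaves only via the purge: 1490×0.370 = 0.183×(nitrogen in n13), and the separation unit passes all nitrogen, so nitrogen in n6 = nitrogen in n13 = 3012.6 tonne/day.
methanol in n6: m_A = 1490×0.630 + (1−0.183)·(1−0.604)·m_A, so m_A = 938.7/0.6765 = 1387.6 tonne/day.
n6 = 1387.6 + 3012.6 = 4400.2 tonne/day.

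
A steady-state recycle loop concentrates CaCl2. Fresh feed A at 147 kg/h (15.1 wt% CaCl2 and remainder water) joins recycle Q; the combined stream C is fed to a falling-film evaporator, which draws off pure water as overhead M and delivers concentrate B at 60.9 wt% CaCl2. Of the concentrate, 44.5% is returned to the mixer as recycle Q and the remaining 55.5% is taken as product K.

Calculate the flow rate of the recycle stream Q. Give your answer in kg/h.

29.22 kg/h

Overall CaCl2 balance (none leaves overhead): CaCl2 in fresh feed = CaCl2 in product, i.e. 147×0.151 = (1−0.445)·B·0.609.
B = 22.197/(0.609×0.555) = 65.673 kg/h.
Recycle Q = 0.445×65.673 = 29.224 kg/h.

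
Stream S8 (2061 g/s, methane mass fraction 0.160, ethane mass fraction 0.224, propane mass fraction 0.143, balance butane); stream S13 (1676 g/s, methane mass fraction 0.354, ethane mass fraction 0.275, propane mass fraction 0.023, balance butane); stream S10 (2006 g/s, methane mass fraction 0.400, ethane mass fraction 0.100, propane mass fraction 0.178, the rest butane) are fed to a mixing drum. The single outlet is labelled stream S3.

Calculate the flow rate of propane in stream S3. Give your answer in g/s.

690.3 g/s

propane out = propane in = 2061×0.143 + 1676×0.023 + 2006×0.178 = 690.34 g/s.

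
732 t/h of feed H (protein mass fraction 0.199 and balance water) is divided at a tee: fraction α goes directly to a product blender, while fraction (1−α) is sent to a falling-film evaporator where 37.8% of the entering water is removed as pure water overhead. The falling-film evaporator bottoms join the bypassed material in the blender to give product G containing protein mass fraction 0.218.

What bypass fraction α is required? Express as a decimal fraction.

0.712

All 732×0.199 = 145.67 t/h of protein reaches G, so G = 145.67/0.218 = 668.2 t/h and vapour = 63.798 t/h.
The evaporator receives (1−α)·732 of feed at 0.801 water and removes 0.378 of that water:
0.378×0.801×(1−α)×732 = 63.798
(1−α) = 63.798/221.63 = 0.2879;  α = 0.7121.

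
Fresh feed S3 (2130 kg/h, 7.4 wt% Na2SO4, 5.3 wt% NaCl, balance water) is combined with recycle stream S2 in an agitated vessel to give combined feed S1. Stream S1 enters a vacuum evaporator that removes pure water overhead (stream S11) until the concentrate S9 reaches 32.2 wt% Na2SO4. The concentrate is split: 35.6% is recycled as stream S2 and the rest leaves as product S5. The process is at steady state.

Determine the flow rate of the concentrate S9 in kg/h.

Overall Na2SO4 balance (none leaves overhead): Na2SO4 in fresh feed = Na2SO4 in product, i.e. 2130×0.074 = (1−0.356)·S9·0.322.
S9 = 157.62/(0.322×0.644) = 760.1 kg/h.

760.1 kg/h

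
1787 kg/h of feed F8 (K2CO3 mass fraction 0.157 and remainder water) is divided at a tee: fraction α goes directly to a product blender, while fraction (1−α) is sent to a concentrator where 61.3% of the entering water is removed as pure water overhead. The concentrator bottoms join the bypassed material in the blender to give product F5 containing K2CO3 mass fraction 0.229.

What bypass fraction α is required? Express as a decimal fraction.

0.392

All 1787×0.157 = 280.56 kg/h of K2CO3 reaches F5, so F5 = 280.56/0.229 = 1225.1 kg/h and vapour = 561.85 kg/h.
The evaporator receives (1−α)·1787 of feed at 0.843 water and removes 0.613 of that water:
0.613×0.843×(1−α)×1787 = 561.85
(1−α) = 561.85/923.45 = 0.6084;  α = 0.3916.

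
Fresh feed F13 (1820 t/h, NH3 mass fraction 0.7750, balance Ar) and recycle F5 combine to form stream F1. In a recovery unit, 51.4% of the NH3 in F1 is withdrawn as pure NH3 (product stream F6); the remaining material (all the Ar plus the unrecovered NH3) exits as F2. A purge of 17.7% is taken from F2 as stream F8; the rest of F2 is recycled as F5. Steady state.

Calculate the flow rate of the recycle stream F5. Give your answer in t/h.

2844 t/h

Ar enters only via F13 and leaves only via the purge: 1820×0.225 = 0.177×(Ar in F2), and the recovery unit passes all Ar, so Ar in F1 = Ar in F2 = 2313.6 t/h.
NH3 in F1: m_A = 1820×0.775 + (1−0.177)·(1−0.514)·m_A, so m_A = 1410.5/0.6000 = 2350.7 t/h.
F2 = (1−0.514)×2350.7 + 2313.6 = 3456 t/h.
Recycle F5 = (1−0.177)×3456 = 2844.3 t/h.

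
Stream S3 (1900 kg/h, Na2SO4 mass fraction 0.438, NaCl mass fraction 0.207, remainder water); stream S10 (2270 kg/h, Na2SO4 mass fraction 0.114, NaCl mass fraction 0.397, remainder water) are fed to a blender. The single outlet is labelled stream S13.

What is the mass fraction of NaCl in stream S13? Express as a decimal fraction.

Total flow out = 1900 + 2270 = 4170 kg/h.
NaCl in = 1900×0.207 + 2270×0.397 = 1294.5 kg/h.
NaCl mass fraction in S13 = 1294.5/4170 = 0.310.

0.310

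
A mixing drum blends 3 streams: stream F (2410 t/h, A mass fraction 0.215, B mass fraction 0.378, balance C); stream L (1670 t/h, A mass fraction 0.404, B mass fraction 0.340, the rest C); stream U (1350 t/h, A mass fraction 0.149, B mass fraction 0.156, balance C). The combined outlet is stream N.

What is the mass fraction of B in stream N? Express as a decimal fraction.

Total flow out = 2410 + 1670 + 1350 = 5430 t/h.
B in = 2410×0.378 + 1670×0.340 + 1350×0.156 = 1689.4 t/h.
B mass fraction in N = 1689.4/5430 = 0.311.

0.311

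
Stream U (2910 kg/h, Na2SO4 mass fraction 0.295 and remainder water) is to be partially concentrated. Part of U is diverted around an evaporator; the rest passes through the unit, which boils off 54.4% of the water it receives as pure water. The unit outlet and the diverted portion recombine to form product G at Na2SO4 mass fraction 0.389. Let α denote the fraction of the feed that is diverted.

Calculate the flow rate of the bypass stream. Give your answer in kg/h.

All 2910×0.295 = 858.45 kg/h of Na2SO4 reaches G, so G = 858.45/0.389 = 2206.8 kg/h and vapour = 703.19 kg/h.
The evaporator receives (1−α)·2910 of feed at 0.705 water and removes 0.544 of that water:
0.544×0.705×(1−α)×2910 = 703.19
(1−α) = 703.19/1116 = 0.6301;  α = 0.3699.
Bypass flow = 0.3699×2910 = 1076.5 kg/h.

1076 kg/h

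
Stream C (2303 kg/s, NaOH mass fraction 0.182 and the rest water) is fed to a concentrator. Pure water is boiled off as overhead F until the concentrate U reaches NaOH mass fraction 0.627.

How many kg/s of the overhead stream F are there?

1635 kg/s

NaOH is conserved: 2303×0.182 = 419.15 kg/s all reports to the concentrate.
Concentrate = 419.15/(target fraction) = 668.49 kg/s.
Overhead = 2303 − 668.49 = 1634.5 kg/s.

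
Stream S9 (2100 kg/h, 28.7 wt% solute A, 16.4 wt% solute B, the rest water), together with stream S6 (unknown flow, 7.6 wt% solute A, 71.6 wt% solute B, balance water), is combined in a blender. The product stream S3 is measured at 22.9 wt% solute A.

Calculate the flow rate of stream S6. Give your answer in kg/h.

Let S6 be the unknown flow. Total out = 2100 + S6.
solute A balance: 602.7 + 0.076·S6 = 0.229·(2100 + S6)
(0.076 − 0.229)·S6 = 0.229×2100 − 602.7 = -121.8
S6 = -121.8 / -0.153 = 796.08 kg/h

796.1 kg/h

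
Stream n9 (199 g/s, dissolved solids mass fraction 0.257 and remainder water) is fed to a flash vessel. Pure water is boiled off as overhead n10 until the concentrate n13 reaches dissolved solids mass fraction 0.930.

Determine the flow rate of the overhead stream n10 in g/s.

144 g/s

dissolved solids is conserved: 199×0.257 = 51.143 g/s all reports to the concentrate.
Concentrate = 51.143/(target fraction) = 54.992 g/s.
Overhead = 199 − 54.992 = 144.01 g/s.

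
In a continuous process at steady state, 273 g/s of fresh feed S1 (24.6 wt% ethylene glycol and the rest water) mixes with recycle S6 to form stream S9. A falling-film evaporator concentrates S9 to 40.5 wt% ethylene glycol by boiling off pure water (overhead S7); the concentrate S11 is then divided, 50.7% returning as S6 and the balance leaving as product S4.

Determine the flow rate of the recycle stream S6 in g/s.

Overall ethylene glycol balance (none leaves overhead): ethylene glycol in fresh feed = ethylene glycol in product, i.e. 273×0.246 = (1−0.507)·S11·0.405.
S11 = 67.158/(0.405×0.493) = 336.35 g/s.
Recycle S6 = 0.507×336.35 = 170.53 g/s.

170.5 g/s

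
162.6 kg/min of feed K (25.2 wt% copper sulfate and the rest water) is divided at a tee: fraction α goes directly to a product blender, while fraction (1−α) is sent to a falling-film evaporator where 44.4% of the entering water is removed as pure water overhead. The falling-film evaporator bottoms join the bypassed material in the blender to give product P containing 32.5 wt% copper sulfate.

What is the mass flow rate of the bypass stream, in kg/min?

All 162.6×0.252 = 40.975 kg/min of copper sulfate reaches P, so P = 40.975/0.325 = 126.08 kg/min and vapour = 36.522 kg/min.
The evaporator receives (1−α)·162.6 of feed at 0.748 water and removes 0.444 of that water:
0.444×0.748×(1−α)×162.6 = 36.522
(1−α) = 36.522/54.001 = 0.6763;  α = 0.3237.
Bypass flow = 0.3237×162.6 = 52.63 kg/min.

52.63 kg/min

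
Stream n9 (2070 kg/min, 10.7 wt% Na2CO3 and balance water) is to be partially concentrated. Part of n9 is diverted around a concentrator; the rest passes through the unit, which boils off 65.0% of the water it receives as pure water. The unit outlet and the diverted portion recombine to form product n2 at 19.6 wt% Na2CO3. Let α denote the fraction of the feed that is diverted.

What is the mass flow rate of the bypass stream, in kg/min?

All 2070×0.107 = 221.49 kg/min of Na2CO3 reaches n2, so n2 = 221.49/0.196 = 1130.1 kg/min and vapour = 939.95 kg/min.
The evaporator receives (1−α)·2070 of feed at 0.893 water and removes 0.650 of that water:
0.650×0.893×(1−α)×2070 = 939.95
(1−α) = 939.95/1201.5 = 0.7823;  α = 0.2177.
Bypass flow = 0.2177×2070 = 450.65 kg/min.

450.7 kg/min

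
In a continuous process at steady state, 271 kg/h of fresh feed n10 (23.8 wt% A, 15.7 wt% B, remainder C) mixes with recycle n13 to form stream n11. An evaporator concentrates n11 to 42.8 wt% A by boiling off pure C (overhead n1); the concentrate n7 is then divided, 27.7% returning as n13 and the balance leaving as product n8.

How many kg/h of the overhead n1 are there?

120.3 kg/h

Overall A balance (none leaves overhead): A in fresh feed = A in product, i.e. 271×0.238 = (1−0.277)·n7·0.428.
n7 = 64.498/(0.428×0.723) = 208.43 kg/h.
Recycle n13 = 0.277×208.43 = 57.736 kg/h.
Combined feed n11 = 271 + 57.736 = 328.74 kg/h.
Overhead n1 = n11 − n7 = 328.74 − 208.43 = 120.3 kg/h.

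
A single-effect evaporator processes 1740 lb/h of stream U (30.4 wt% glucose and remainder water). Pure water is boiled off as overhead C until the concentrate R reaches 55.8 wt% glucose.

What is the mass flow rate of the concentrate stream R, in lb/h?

glucose is conserved: 1740×0.304 = 528.96 lb/h all reports to the concentrate.
Concentrate = 528.96/(target fraction) = 947.96 lb/h.

948 lb/h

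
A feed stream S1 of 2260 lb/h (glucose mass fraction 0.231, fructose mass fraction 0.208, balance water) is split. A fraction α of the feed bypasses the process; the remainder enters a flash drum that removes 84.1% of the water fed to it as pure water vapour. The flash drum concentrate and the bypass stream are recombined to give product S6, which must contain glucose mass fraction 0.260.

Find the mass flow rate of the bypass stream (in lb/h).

All 2260×0.231 = 522.06 lb/h of glucose reaches S6, so S6 = 522.06/0.260 = 2007.9 lb/h and vapour = 252.08 lb/h.
The evaporator receives (1−α)·2260 of feed at 0.561 water and removes 0.841 of that water:
0.841×0.561×(1−α)×2260 = 252.08
(1−α) = 252.08/1066.3 = 0.2364;  α = 0.7636.
Bypass flow = 0.7636×2260 = 1725.7 lb/h.

1726 lb/h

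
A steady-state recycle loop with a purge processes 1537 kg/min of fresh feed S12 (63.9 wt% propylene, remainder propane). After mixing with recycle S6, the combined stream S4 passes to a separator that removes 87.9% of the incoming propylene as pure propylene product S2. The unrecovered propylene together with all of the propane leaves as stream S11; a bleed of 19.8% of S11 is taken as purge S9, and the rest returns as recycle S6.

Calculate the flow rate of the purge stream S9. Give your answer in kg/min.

propane enters only via S12 and leaves only via the purge: 1537×0.361 = 0.198×(propane in S11), and the separator passes all propane, so propane in S4 = propane in S11 = 2802.3 kg/min.
propylene in S4: m_A = 1537×0.639 + (1−0.198)·(1−0.879)·m_A, so m_A = 982.14/0.9030 = 1087.7 kg/min.
S11 = (1−0.879)×1087.7 + 2802.3 = 2933.9 kg/min.
Purge S9 = 0.198×2933.9 = 580.92 kg/min.

580.9 kg/min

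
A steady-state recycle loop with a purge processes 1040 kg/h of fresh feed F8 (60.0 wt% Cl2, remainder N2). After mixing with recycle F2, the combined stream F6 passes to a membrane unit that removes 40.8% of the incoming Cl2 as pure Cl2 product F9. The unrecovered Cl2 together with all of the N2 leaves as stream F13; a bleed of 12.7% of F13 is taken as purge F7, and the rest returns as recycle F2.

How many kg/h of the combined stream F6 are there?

4567 kg/h

N2 enters only via F8 and leaves only via the purge: 1040×0.400 = 0.127×(N2 in F13), and the membrane unit passes all N2, so N2 in F6 = N2 in F13 = 3275.6 kg/h.
Cl2 in F6: m_A = 1040×0.600 + (1−0.127)·(1−0.408)·m_A, so m_A = 624/0.4832 = 1291.4 kg/h.
F6 = 1291.4 + 3275.6 = 4567 kg/h.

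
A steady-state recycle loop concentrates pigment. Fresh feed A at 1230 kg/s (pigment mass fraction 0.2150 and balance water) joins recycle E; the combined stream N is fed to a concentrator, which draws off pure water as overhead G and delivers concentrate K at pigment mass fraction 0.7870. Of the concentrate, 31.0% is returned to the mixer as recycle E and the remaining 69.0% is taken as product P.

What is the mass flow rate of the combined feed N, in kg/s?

Overall pigment balance (none leaves overhead): pigment in fresh feed = pigment in product, i.e. 1230×0.215 = (1−0.310)·K·0.787.
K = 264.45/(0.787×0.690) = 486.99 kg/s.
Recycle E = 0.310×486.99 = 150.97 kg/s.
Combined feed N = 1230 + 150.97 = 1381 kg/s.

1381 kg/s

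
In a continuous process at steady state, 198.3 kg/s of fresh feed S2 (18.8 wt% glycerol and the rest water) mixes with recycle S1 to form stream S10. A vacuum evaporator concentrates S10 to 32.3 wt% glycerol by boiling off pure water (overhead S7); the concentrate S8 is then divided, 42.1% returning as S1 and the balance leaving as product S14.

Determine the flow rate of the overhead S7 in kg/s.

82.88 kg/s

Overall glycerol balance (none leaves overhead): glycerol in fresh feed = glycerol in product, i.e. 198.3×0.188 = (1−0.421)·S8·0.323.
S8 = 37.28/(0.323×0.579) = 199.34 kg/s.
Recycle S1 = 0.421×199.34 = 83.923 kg/s.
Combined feed S10 = 198.3 + 83.923 = 282.22 kg/s.
Overhead S7 = S10 − S8 = 282.22 − 199.34 = 82.881 kg/s.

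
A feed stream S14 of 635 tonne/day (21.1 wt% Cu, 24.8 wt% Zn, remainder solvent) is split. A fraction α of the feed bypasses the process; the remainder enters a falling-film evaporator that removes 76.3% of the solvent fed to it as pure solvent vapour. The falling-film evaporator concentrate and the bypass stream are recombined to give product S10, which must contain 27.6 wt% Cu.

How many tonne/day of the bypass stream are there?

272.7 tonne/day

All 635×0.211 = 133.98 tonne/day of Cu reaches S10, so S10 = 133.98/0.276 = 485.45 tonne/day and vapour = 149.55 tonne/day.
The evaporator receives (1−α)·635 of feed at 0.541 solvent and removes 0.763 of that solvent:
0.763×0.541×(1−α)×635 = 149.55
(1−α) = 149.55/262.12 = 0.5705;  α = 0.4295.
Bypass flow = 0.4295×635 = 272.71 tonne/day.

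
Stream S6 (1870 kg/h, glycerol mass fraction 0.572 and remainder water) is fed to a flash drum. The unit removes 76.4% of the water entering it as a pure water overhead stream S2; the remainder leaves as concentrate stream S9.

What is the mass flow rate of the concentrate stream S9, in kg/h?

1259 kg/h

water entering = 1870×0.428 = 800.36 kg/h; overhead removed = 0.764×800.36 = 611.48 kg/h.
Concentrate = 1870 − 611.48 = 1258.5 kg/h.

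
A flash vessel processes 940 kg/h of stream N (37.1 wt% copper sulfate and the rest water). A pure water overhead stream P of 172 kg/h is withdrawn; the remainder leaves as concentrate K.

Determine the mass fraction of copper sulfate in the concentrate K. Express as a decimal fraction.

0.4541

copper sulfate is not removed: 940×0.371 = 348.74 kg/h of copper sulfate enters K.
Concentrate = 940 − 172 = 768 kg/h.
Mass fraction = 348.74/768 = 0.4541.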